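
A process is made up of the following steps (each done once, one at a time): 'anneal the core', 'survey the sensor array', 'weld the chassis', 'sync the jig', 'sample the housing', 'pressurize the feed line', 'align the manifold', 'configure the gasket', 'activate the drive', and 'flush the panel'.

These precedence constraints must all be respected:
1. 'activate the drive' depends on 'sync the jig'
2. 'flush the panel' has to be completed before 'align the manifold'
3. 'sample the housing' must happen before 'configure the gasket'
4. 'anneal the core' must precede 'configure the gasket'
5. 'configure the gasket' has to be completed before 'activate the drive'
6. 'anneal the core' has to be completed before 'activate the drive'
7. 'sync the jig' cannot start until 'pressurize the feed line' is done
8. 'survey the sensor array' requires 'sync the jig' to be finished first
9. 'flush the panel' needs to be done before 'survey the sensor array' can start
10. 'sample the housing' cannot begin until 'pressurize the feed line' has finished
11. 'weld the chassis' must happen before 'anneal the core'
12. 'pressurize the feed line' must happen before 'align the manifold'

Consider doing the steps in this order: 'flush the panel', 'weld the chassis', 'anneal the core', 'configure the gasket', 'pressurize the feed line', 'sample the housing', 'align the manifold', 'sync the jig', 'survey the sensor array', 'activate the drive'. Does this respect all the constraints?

Here 'sample the housing' comes after 'configure the gasket'.
That contradicts the constraint that 'sample the housing' must precede 'configure the gasket'.

No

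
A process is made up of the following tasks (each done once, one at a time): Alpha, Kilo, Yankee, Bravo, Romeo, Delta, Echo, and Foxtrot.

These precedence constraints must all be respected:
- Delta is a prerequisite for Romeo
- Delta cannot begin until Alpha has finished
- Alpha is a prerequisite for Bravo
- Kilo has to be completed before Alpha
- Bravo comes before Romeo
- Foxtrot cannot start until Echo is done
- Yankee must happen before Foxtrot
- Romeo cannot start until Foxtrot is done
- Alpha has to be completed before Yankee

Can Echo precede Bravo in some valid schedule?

Yes

No chain of constraints runs from Bravo to Echo, so Bravo is not required to come first.
That means at least one valid schedule has Echo before Bravo.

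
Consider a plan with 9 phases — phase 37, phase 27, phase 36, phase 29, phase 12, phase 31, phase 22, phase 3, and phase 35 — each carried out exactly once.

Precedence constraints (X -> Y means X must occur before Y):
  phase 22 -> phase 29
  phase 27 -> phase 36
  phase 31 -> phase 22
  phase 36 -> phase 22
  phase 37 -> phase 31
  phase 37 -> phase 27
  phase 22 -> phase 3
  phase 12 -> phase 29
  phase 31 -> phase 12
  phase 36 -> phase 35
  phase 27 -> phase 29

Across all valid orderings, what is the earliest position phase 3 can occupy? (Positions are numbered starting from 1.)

6

The phases that are forced before phase 3, directly or transitively, are phase 37, phase 27, phase 36, phase 31, phase 22. That's 5 phases.
With 5 mandatory predecessors, the earliest phase 3 can sit is position 5+1 = 6, and placing just those 5 first achieves it.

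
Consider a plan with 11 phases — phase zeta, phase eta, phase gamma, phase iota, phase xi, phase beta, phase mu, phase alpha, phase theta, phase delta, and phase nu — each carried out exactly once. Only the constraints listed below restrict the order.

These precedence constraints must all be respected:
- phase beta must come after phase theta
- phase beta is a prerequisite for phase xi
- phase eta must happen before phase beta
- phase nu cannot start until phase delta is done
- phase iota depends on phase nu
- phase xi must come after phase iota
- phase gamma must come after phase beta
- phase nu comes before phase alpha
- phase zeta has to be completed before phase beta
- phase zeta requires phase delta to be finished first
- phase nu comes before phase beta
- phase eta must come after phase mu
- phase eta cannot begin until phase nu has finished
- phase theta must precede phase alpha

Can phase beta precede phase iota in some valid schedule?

The constraints leave phase beta and phase iota unordered relative to each other; nothing requires phase iota earlier.
So a valid ordering placing phase beta earlier than phase iota exists.

Yes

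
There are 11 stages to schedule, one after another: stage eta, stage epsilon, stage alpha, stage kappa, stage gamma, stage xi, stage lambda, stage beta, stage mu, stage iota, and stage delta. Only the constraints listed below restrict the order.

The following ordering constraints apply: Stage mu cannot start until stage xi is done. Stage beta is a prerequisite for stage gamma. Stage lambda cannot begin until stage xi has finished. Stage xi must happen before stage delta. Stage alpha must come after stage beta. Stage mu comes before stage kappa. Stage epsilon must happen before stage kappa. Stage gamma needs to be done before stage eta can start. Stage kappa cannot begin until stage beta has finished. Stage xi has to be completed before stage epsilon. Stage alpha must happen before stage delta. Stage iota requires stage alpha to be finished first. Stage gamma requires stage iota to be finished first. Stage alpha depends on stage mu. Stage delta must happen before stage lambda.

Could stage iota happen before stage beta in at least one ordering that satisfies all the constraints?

The constraints give a chain stage beta → stage alpha → stage iota, which forces stage beta before stage iota.
So no valid ordering can have stage iota before stage beta.

No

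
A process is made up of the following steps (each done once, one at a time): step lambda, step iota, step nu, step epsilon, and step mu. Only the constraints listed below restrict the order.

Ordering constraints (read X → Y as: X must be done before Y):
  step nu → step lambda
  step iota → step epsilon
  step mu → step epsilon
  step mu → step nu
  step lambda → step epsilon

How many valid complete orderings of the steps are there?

2 steps have no prerequisites (step iota, step mu), so any of them could come first.
Systematically extending each partial ordering one step at a time and counting, there are 4 complete orderings.

4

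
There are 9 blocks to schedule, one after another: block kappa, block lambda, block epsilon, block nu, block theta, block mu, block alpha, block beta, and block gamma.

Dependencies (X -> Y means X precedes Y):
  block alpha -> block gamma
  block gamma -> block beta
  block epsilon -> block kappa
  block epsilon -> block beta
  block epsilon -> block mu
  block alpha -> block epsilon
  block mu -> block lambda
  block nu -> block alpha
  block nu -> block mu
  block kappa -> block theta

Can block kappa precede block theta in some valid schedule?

Yes

The constraints force block kappa before block theta, so yes — every valid ordering has block kappa earlier.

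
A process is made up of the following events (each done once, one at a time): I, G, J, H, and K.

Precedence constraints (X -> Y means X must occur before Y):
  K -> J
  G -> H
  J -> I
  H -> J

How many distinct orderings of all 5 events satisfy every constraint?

2 events have no prerequisites (G, K), so any of them could come first.
Enumerating by repeatedly choosing an available event (one whose prerequisites are all placed) gives 3 distinct complete orderings.

3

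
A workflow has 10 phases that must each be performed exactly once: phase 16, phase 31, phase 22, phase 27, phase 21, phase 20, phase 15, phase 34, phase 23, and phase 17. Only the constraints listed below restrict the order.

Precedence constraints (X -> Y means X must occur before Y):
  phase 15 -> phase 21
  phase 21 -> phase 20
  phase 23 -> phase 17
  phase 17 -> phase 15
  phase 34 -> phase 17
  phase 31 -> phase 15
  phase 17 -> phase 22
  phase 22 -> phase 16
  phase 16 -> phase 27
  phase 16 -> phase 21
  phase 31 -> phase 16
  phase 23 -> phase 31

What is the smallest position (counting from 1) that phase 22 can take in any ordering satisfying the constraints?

4

Every phase that must precede phase 22 has to come before it. Tracing all chains that end at phase 22, those phases are: phase 34, phase 23, phase 17 — 3 in total.
So at minimum 3 phases come before phase 22, putting phase 22 no earlier than position 4. That position is achievable by scheduling exactly those predecessors first.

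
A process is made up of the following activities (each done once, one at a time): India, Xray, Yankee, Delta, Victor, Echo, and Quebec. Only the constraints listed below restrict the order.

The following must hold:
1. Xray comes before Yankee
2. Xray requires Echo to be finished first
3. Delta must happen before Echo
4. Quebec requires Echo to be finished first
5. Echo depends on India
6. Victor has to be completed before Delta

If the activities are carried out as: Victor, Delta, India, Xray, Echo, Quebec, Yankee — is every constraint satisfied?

Here Echo comes after Xray.
Since Echo is required before Xray, the ordering is invalid.

No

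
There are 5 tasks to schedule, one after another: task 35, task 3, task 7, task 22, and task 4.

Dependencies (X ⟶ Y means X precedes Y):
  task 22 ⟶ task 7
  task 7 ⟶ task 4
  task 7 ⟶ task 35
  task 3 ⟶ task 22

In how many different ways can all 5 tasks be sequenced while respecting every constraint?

2

Only task 3 has no prerequisites, so it must go first.
Counting all ways to extend the partial order to a total order gives 2.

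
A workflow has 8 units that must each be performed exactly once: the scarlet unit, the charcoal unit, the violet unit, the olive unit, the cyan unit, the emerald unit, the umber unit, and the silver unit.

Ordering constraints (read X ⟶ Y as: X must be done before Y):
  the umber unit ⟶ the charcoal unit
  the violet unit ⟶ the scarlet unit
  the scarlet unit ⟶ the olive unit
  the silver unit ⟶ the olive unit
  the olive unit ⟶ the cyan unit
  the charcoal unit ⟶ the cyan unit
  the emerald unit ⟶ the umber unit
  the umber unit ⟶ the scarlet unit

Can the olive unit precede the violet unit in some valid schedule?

Following the violet unit → the scarlet unit → the olive unit, the violet unit must precede the olive unit in every valid ordering.
Hence the olive unit can never be scheduled before the violet unit.

No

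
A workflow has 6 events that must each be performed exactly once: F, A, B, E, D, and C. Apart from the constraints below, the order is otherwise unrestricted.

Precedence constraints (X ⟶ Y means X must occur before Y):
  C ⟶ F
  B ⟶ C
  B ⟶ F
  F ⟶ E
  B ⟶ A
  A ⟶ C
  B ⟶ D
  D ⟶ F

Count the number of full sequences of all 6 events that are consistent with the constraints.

Only B has no prerequisites, so it must go first.
Counting all ways to extend the partial order to a total order gives 3.

3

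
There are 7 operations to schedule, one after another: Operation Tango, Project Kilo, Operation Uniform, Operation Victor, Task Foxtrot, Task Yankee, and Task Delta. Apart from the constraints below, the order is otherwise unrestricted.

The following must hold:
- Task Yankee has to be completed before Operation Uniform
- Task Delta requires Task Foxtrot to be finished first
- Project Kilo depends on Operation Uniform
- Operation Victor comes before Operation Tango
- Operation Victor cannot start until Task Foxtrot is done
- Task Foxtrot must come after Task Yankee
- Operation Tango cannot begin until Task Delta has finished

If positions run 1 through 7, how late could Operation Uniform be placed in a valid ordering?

6

Following the constraints forward from Operation Uniform, its only required successor is Project Kilo.
With 1 mandatory successor out of 7 operations total, the latest slot for Operation Uniform is 7−1 = 6, and it's reachable by doing all non-successors before Operation Uniform.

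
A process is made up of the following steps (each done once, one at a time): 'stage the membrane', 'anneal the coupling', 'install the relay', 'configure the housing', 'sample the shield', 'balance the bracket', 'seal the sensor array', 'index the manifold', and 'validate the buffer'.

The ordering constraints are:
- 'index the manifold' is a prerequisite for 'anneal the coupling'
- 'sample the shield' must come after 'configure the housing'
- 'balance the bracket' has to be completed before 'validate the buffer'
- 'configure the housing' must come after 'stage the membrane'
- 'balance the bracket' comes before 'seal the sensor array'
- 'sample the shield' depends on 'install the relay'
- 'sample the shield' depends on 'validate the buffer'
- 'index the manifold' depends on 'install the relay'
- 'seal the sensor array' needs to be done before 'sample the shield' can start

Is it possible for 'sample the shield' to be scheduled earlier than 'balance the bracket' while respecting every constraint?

The constraints give a chain 'balance the bracket' → 'validate the buffer' → 'sample the shield', which forces 'balance the bracket' before 'sample the shield'.
So no valid ordering can have 'sample the shield' before 'balance the bracket'.

No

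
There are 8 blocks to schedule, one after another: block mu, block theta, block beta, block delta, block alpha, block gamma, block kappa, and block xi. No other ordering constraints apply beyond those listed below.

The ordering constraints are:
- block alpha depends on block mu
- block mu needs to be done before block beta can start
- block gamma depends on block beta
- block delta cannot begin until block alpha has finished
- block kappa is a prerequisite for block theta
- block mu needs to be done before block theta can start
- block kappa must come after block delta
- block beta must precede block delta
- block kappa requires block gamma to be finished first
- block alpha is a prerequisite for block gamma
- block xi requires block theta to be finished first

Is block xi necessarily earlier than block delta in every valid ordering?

No

In fact the dependencies run the other way: block delta → block kappa → block theta → block xi.
So block xi never precedes block delta.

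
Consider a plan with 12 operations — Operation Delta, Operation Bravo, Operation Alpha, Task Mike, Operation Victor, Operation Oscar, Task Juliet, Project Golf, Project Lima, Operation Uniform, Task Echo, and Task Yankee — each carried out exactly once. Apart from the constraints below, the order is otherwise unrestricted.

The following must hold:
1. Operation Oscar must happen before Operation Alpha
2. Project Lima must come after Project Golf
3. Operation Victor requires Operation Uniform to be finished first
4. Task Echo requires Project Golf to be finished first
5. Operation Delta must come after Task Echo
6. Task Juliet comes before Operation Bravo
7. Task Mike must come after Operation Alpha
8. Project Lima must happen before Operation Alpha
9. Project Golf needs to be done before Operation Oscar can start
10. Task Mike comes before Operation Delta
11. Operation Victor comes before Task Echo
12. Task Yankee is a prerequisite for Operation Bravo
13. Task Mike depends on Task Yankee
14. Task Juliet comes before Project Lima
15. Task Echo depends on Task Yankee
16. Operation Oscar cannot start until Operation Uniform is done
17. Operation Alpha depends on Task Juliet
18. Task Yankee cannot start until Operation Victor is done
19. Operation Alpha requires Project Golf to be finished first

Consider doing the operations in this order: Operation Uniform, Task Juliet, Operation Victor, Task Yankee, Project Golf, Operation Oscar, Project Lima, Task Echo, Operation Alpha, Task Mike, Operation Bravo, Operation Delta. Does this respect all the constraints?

Going through the constraints one by one, each required predecessor appears earlier in the sequence than its dependent — e.g. Task Juliet (position 2) is before Operation Bravo (position 11), as required.

Yes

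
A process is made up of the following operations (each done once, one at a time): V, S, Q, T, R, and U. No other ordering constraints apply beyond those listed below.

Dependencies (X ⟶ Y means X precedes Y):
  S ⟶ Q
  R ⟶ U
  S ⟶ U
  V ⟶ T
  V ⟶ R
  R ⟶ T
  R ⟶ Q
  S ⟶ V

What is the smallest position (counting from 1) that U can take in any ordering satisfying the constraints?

4

Working backwards through the constraints from U, its full set of required predecessors is V, S, R — 3 of them.
So at minimum 3 operations come before U, putting U no earlier than position 4. That position is achievable by scheduling exactly those predecessors first.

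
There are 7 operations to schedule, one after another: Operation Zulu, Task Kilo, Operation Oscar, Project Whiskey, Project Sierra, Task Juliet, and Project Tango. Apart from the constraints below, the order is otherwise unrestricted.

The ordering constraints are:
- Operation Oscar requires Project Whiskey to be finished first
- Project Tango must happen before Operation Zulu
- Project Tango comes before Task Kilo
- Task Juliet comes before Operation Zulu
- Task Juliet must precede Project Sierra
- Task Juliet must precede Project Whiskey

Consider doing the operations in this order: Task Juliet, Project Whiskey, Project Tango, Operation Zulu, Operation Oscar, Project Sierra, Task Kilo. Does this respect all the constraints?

Going through the constraints one by one, each required predecessor appears earlier in the sequence than its dependent — e.g. Task Juliet (position 1) is before Project Sierra (position 6), as required.

Yes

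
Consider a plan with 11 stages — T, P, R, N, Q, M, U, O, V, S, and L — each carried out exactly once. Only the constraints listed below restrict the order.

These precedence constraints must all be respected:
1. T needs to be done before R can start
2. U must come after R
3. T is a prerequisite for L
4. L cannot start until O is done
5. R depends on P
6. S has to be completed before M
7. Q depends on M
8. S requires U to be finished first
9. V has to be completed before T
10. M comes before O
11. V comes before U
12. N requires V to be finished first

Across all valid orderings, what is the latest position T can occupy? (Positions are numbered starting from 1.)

Following every chain forward from T, the stages that must come later are R, Q, M, U, O, S, L — 7 of them.
So at least 7 stages follow T, putting T no later than position 4. That position is achievable by scheduling everything else first.

4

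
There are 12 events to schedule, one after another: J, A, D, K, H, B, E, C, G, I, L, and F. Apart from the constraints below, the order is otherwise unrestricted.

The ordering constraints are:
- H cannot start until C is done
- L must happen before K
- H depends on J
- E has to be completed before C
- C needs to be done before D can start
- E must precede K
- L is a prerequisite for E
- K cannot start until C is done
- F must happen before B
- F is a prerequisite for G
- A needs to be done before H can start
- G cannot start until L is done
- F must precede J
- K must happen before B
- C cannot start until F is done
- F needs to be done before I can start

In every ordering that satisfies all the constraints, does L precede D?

There is a constraint chain L → E → C → D.
So L must precede D in any valid ordering.

Yes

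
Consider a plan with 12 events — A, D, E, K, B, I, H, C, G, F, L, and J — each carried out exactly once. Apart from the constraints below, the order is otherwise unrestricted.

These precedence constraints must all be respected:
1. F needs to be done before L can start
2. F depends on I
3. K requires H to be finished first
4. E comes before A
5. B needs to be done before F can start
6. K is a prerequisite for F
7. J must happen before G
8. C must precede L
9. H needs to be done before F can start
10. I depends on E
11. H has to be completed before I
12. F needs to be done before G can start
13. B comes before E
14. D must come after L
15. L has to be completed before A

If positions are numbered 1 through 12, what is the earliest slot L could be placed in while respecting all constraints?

The events that are forced before L, directly or transitively, are E, K, B, I, H, C, F. That's 7 events.
So at minimum 7 events come before L, putting L no earlier than position 8. That position is achievable by scheduling exactly those predecessors first.

8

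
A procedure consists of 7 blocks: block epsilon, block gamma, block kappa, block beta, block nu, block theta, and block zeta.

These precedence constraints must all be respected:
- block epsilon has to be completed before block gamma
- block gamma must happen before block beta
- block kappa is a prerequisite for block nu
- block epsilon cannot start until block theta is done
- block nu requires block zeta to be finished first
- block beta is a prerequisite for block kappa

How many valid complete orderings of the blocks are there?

2 blocks have no prerequisites (block theta, block zeta), so any of them could come first.
Enumerating by repeatedly choosing an available block (one whose prerequisites are all placed) gives 6 distinct complete orderings.

6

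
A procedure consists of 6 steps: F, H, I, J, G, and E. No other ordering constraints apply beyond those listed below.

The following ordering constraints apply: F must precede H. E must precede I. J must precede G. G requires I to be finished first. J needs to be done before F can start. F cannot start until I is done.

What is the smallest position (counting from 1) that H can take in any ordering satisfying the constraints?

5

The steps that are forced before H, directly or transitively, are F, I, J, E. That's 4 steps.
With 4 mandatory predecessors, the earliest H can sit is position 4+1 = 5, and placing just those 4 first achieves it.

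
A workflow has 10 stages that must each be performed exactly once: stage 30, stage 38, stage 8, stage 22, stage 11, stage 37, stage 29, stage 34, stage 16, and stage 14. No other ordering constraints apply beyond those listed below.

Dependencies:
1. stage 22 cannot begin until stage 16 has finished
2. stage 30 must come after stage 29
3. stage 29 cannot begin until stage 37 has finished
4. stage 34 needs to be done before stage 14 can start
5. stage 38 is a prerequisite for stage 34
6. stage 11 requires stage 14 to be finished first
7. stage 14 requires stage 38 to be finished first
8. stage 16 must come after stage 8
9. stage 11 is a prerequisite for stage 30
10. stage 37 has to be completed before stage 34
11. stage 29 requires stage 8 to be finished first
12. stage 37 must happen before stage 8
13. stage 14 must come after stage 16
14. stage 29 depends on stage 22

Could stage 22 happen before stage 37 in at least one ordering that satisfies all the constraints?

No

The constraints give a chain stage 37 → stage 8 → stage 16 → stage 22, which forces stage 37 before stage 22.
Hence stage 22 can never be scheduled before stage 37.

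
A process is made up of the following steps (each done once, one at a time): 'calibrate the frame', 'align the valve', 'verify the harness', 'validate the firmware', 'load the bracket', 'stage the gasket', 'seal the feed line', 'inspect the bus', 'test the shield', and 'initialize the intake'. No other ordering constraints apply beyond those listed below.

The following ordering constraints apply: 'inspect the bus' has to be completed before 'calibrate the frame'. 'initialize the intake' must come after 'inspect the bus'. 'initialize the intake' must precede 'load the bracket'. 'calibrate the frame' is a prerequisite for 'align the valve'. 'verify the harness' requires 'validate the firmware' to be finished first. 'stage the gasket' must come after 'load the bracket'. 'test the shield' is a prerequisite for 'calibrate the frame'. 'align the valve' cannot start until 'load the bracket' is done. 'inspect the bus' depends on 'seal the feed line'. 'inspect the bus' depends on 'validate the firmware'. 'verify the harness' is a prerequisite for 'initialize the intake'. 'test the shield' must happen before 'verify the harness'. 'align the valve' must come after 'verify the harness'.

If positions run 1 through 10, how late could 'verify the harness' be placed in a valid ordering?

The steps that are forced after 'verify the harness', directly or by a chain of constraints, are 'align the valve', 'load the bracket', 'stage the gasket', 'initialize the intake'. That's 4 steps.
With 4 mandatory successors out of 10 steps total, the latest slot for 'verify the harness' is 10−4 = 6, and it's reachable by doing all non-successors before 'verify the harness'.

6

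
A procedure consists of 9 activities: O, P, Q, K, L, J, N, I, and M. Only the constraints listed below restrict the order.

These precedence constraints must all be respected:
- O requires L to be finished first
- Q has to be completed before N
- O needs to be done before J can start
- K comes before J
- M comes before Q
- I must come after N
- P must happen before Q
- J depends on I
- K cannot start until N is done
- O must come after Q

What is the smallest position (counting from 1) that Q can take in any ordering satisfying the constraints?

3

Working backwards through the constraints from Q, its full set of required predecessors is P, M — 2 of them.
So at minimum 2 activities come before Q, putting Q no earlier than position 3. That position is achievable by scheduling exactly those predecessors first.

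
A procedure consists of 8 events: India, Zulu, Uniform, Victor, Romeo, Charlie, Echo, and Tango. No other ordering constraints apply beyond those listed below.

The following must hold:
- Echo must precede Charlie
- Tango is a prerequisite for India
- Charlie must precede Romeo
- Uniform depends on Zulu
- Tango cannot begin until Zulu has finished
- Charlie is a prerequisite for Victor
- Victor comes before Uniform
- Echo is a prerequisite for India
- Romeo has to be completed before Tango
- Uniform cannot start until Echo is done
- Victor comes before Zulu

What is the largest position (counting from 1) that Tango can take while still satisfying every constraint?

Following the constraints forward from Tango, its only required successor is India.
With 1 mandatory successor out of 8 events total, the latest slot for Tango is 8−1 = 7, and it's reachable by doing all non-successors before Tango.

7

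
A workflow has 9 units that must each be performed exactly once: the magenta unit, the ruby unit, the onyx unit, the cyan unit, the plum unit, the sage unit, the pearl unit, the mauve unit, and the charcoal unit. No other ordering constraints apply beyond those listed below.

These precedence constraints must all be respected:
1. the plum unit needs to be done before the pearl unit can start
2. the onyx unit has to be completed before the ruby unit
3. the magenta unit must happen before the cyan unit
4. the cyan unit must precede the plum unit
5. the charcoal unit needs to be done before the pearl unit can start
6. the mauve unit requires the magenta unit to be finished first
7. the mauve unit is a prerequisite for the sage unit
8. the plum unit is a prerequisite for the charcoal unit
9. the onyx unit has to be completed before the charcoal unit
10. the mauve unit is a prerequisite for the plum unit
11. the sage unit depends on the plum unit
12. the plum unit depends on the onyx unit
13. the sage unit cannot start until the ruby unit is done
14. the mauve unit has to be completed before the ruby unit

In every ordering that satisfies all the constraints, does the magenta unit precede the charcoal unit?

Yes

There is a constraint chain the magenta unit → the cyan unit → the plum unit → the charcoal unit.
So the magenta unit must precede the charcoal unit in any valid ordering.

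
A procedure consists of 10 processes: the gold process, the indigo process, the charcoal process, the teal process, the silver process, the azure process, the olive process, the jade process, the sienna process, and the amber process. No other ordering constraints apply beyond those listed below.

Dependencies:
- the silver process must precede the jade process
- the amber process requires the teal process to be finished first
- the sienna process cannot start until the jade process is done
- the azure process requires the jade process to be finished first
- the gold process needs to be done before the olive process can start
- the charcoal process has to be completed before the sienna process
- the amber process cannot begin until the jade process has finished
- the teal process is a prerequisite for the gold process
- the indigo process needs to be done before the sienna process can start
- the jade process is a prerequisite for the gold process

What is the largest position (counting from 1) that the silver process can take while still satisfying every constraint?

4

Following every chain forward from the silver process, the processes that must come later are the gold process, the azure process, the olive process, the jade process, the sienna process, the amber process — 6 of them.
So at least 6 processes follow the silver process, putting the silver process no later than position 4. That position is achievable by scheduling everything else first.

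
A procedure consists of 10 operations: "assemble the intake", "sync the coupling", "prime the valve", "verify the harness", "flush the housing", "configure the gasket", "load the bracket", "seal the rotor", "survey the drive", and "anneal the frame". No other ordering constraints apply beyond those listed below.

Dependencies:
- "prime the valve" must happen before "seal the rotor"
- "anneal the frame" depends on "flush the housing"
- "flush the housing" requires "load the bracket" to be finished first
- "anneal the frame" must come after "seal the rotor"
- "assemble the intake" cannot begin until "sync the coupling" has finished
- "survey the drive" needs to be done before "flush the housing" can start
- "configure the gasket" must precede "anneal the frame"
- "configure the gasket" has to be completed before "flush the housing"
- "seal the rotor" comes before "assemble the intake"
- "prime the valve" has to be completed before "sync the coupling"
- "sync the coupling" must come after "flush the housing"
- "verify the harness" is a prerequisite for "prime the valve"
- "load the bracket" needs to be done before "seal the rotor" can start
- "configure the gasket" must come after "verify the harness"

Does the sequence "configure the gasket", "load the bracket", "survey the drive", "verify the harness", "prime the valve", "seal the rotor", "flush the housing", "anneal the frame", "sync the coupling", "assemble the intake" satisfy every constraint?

The sequence places "configure the gasket" ahead of "verify the harness".
That contradicts the constraint that "verify the harness" must precede "configure the gasket".

No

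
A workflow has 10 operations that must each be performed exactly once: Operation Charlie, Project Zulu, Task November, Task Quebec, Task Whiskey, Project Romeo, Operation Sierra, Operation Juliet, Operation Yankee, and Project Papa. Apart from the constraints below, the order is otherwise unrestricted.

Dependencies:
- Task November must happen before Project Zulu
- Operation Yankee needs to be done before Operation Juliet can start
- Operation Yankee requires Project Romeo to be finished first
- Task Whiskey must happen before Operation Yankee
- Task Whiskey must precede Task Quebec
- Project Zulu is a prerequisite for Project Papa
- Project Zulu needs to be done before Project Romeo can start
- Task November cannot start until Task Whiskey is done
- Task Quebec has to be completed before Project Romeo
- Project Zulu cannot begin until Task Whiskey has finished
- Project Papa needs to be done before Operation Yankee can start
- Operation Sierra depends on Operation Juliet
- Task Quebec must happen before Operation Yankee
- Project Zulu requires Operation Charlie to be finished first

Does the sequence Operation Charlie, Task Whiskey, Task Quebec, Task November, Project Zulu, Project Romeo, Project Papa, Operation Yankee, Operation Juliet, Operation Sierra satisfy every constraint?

Yes

Checking each listed constraint against this order: for instance, Task Whiskey is in position 2 and Operation Yankee in position 8, so that constraint holds — and the remaining constraints check out the same way.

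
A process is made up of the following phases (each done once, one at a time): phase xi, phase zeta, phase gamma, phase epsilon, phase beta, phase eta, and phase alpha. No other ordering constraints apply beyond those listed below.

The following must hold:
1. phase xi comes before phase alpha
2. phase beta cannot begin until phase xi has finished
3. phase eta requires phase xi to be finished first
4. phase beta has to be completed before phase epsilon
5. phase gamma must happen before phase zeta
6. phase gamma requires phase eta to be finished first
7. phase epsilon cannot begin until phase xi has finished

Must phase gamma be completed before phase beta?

No

No chain of constraints connects phase gamma to phase beta in either direction.
There exist valid orderings with phase beta before phase gamma, so phase gamma is not required to come first.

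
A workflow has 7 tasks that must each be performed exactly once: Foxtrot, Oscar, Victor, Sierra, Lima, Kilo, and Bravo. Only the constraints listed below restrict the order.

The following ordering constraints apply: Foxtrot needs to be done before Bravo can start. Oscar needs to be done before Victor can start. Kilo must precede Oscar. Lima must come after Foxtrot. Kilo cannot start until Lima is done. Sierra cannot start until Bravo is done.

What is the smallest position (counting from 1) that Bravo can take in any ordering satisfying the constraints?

Working backwards through the constraints from Bravo, its only required predecessor is Foxtrot.
So at minimum 1 task comes before Bravo, putting Bravo no earlier than position 2. That position is achievable by scheduling exactly that predecessor first.

2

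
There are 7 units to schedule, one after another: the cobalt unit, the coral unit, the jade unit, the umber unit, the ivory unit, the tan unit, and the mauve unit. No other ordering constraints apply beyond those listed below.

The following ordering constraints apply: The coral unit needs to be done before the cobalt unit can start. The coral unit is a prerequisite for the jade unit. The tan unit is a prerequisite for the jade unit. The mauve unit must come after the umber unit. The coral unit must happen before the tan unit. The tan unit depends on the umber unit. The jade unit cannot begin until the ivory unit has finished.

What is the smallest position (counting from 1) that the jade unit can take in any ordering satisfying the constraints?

5

The units that are forced before the jade unit, directly or transitively, are the coral unit, the umber unit, the ivory unit, the tan unit. That's 4 units.
So at minimum 4 units come before the jade unit, putting the jade unit no earlier than position 5. That position is achievable by scheduling exactly those predecessors first.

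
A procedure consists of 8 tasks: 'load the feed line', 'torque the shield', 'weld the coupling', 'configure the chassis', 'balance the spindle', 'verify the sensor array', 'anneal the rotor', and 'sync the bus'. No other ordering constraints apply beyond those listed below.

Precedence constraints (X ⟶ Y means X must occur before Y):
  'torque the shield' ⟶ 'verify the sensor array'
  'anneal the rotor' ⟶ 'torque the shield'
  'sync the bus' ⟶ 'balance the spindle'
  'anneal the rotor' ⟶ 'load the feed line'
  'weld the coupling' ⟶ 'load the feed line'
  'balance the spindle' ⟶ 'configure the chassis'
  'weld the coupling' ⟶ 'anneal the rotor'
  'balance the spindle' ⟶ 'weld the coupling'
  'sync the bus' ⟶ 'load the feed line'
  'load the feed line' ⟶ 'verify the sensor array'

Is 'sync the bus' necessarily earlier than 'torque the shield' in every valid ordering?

Tracing the constraints gives a chain: 'sync the bus' → 'balance the spindle' → 'weld the coupling' → 'anneal the rotor' → 'torque the shield'.
That forces 'sync the bus' before 'torque the shield' in every valid schedule.

Yes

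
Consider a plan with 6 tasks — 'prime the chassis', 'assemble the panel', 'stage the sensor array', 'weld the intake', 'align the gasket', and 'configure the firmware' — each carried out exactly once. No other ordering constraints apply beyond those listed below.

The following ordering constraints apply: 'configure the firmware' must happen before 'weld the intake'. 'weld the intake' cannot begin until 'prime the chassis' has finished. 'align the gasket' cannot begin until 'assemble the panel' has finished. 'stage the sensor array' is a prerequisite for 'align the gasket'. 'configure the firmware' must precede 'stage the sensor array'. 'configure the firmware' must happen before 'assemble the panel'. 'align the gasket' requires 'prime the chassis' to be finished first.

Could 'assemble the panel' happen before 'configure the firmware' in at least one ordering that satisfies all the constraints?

There is a dependency chain 'configure the firmware' → 'assemble the panel', so 'assemble the panel' always comes after 'configure the firmware'.
So no valid ordering can have 'assemble the panel' before 'configure the firmware'.

No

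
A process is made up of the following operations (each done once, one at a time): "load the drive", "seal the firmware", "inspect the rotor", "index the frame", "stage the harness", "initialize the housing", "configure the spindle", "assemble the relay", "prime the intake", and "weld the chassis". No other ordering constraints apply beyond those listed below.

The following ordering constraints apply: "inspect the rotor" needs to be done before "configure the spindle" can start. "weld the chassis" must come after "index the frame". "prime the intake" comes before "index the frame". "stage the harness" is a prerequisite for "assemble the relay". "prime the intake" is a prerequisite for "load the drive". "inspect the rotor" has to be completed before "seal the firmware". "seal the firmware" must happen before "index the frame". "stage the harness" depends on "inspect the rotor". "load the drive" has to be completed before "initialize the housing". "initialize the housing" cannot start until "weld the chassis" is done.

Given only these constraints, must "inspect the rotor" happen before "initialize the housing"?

Chaining the stated constraints: "inspect the rotor" → "seal the firmware" → "index the frame" → "weld the chassis" → "initialize the housing".
So "inspect the rotor" must precede "initialize the housing" in any valid ordering.

Yes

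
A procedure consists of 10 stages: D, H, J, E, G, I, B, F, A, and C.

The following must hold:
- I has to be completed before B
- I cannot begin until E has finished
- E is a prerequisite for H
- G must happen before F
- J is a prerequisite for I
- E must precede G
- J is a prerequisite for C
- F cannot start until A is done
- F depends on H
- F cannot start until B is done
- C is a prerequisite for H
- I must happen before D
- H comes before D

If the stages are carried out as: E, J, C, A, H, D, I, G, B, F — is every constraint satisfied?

Here I comes after D.
But one of the constraints requires I before D, so this ordering violates it.

No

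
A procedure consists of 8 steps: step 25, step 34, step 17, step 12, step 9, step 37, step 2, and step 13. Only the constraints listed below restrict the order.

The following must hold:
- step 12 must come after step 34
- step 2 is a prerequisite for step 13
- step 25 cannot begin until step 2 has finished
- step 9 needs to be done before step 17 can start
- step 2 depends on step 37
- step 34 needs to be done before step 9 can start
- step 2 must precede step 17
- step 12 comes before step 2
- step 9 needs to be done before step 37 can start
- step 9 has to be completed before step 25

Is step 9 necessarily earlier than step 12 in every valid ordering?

Step 9 and step 12 are not related by any chain of constraints.
So step 9 can come before step 12 or after — it is not forced.

No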